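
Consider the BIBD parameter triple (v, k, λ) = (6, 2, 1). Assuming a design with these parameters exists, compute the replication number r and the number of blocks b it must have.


Any 2-(v, k, λ) BIBD satisfies two necessary conditions:
  (i)  Each point sits in r blocks, and counting incidences through any fixed point gives r(k − 1) = λ(v − 1), so r = λ(v − 1)/(k − 1).
  (ii) Total incidences bk = vr, so b = vr/k.
Step 1: r = λ(v − 1)/(k − 1) = 1·(6 − 1)/(2 − 1) = 1·5/1 = 5/1 = 5.
Step 2: b = vr/k = 6·5/2 = 30/2 = 15.
Check integrality: r = 5 ∈ Z ✓, b = 15 ∈ Z ✓.
(These identities are necessary conditions: they determine r and b for any design with these parameters, but do not by themselves prove that one exists.)

r = 5, b = 15.


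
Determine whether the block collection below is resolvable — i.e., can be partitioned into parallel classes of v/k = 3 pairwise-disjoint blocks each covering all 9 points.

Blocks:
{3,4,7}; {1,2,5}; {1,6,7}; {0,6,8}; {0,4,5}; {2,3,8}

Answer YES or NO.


v = 9, block size k = 3, number of blocks = 6.
For resolvability, blocks must partition into parallel classes of size v/k = 3.
Total blocks must therefore be a multiple of 3: 6 = 3·2 + 0 ⇒ divisible ✓.
Greedy packing gives 2 candidate class(es). Each should be a full parallel class (size 3, covers all 9 points).
  Class 1 (3 blocks): {3,4,7}; {1,2,5}; {0,6,8}. Points covered: [0, 1, 2, 3, 4, 5, 6, 7, 8].
  Class 2 (3 blocks): {1,6,7}; {0,4,5}; {2,3,8}. Points covered: [0, 1, 2, 3, 4, 5, 6, 7, 8].
All classes full (size 3)? YES. All classes cover every point? YES.
Resolvable? YES.

YES


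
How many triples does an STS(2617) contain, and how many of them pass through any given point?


An STS(v) is a 2-(v, 3, 1) BIBD: block size k = 3, λ = 1.
Replication: r(k − 1) = λ(v − 1) ⇒ r·2 = 2617 − 1 = 2616 ⇒ r = 1308.
Block count: bk = vr ⇒ b·3 = 2617·1308 = 3423036 ⇒ b = 1141012.
(Check via b = v(v − 1)/6 = 2617·2616/6 = 6846072/6 = 1141012.)

r = 1308, b = 1141012.


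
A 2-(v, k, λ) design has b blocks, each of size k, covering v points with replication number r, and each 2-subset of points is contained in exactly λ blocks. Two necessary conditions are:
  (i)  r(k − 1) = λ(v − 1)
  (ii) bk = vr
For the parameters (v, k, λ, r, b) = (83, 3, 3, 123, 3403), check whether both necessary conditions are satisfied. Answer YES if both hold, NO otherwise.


Condition (i): r(k − 1) = 123·2 = 246; λ(v − 1) = 3·82 = 246. Match? YES.
Condition (ii): bk = 3403·3 = 10209; vr = 83·123 = 10209. Match? YES.
Both conditions hold? YES.

YES


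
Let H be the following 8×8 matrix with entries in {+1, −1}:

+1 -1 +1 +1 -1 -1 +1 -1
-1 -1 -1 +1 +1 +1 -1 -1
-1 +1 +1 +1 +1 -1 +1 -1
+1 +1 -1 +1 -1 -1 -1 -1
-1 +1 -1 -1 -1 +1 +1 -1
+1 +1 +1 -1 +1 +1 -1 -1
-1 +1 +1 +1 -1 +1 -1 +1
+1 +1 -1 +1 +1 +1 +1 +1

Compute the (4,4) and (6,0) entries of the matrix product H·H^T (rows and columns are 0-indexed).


Row 0 of H: [1, -1, 1, 1, -1, -1, 1, -1].
Row 4 of H: [-1, 1, -1, -1, -1, 1, 1, -1].
Row 6 of H: [-1, 1, 1, 1, -1, 1, -1, 1].
(H·H^T)[4][4] = Σ_j H[4][j]·H[4][j] = (-1)² + (1)² + (-1)² + (-1)² + (-1)² + (1)² + (1)² + (-1)² = 1 + 1 + 1 + 1 + 1 + 1 + 1 + 1 = 8.
(H·H^T)[6][0] = Σ_j H[6][j]·H[0][j] = (-1)·(1) + (1)·(-1) + (1)·(1) + (1)·(1) + (-1)·(-1) + (1)·(-1) + (-1)·(1) + (1)·(-1) = -1 + -1 + 1 + 1 + 1 + -1 + -1 + -1 = -2.
Rows 6 and 0 are not orthogonal (dot product = -2 ≠ 0), so H is not a Hadamard matrix.

(4,4) entry = 8; (6,0) entry = -2.


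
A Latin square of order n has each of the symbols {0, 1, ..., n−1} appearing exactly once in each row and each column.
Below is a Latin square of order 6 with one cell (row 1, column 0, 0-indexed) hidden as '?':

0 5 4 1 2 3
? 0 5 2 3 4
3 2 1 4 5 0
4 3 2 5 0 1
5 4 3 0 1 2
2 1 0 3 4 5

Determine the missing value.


Row 1 contains symbols [0, 2, 3, 4, 5] — missing [1].
Column 0 contains symbols [0, 2, 3, 4, 5] — missing [1].
The missing symbol must appear in both missing sets; intersection = [1].
Therefore the hidden value is 1.

Missing value = 1.


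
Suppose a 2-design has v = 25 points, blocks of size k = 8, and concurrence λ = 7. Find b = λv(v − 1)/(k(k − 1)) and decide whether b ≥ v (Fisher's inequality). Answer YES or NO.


b = λv(v − 1)/(k(k − 1)) = 7·25·24/(8·7) = 4200/56 = 75.
Compare with v = 25: b ≥ v, so Fisher's inequality holds.

YES


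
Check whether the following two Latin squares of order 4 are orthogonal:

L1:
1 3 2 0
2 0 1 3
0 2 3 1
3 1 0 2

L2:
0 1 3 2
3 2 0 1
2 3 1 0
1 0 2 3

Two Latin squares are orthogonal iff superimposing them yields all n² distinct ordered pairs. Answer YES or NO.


Form the n² = 16 superimposed pairs (L1[i][j], L2[i][j]), row by row (rows and columns indexed from 0):
row 0: (1,0) (3,1) (2,3) (0,2)
row 1: (2,3) (0,2) (1,0) (3,1)
row 2: (0,2) (2,3) (3,1) (1,0)
row 3: (3,1) (1,0) (0,2) (2,3)
Orthogonality requires all 16 pairs distinct.
But the pair (2,3) repeats: cell (0,2) has L1 = 2, L2 = 3, and cell (1,0) has L1 = 2, L2 = 3.
A repeated pair means some other pair never occurs (only 4 distinct pairs out of 16), so the squares are not orthogonal.
Conclusion: NO.

NO


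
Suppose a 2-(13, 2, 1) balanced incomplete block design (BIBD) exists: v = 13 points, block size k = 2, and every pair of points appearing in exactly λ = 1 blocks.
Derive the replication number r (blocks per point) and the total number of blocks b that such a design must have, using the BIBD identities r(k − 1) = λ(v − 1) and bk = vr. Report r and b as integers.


Any 2-(v, k, λ) BIBD satisfies two necessary conditions:
  (i)  Each point sits in r blocks, and counting incidences through any fixed point gives r(k − 1) = λ(v − 1), so r = λ(v − 1)/(k − 1).
  (ii) Total incidences bk = vr, so b = vr/k.
Step 1: r = λ(v − 1)/(k − 1) = 1·(13 − 1)/(2 − 1) = 1·12/1 = 12/1 = 12.
Step 2: b = vr/k = 13·12/2 = 156/2 = 78.
Check integrality: r = 12 ∈ Z ✓, b = 78 ∈ Z ✓.
(These identities are necessary conditions: they determine r and b for any design with these parameters, but do not by themselves prove that one exists.)

r = 12, b = 78.


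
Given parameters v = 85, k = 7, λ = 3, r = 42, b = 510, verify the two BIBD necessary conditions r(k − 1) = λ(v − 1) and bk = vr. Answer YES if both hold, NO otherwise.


Condition (i): r(k − 1) = 42·6 = 252; λ(v − 1) = 3·84 = 252. Match? YES.
Condition (ii): bk = 510·7 = 3570; vr = 85·42 = 3570. Match? YES.
Both conditions hold? YES.

YES


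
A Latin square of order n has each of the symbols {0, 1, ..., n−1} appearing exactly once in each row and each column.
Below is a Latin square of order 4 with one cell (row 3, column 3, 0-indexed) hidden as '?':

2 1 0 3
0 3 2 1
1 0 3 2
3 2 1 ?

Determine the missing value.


Row 3 contains symbols [1, 2, 3] — missing [0].
Column 3 contains symbols [1, 2, 3] — missing [0].
The missing symbol must appear in both missing sets; intersection = [0].
Therefore the hidden value is 0.

Missing value = 0.


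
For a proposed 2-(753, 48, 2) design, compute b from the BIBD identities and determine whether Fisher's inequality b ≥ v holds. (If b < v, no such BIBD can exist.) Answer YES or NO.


r = λ(v − 1)/(k − 1) = 2·752/47 = 32.
b = vr/k = 753·32/48 = 502.
Fisher's inequality: b ≥ v ⇔ 502 ≥ 753? NO.

NO


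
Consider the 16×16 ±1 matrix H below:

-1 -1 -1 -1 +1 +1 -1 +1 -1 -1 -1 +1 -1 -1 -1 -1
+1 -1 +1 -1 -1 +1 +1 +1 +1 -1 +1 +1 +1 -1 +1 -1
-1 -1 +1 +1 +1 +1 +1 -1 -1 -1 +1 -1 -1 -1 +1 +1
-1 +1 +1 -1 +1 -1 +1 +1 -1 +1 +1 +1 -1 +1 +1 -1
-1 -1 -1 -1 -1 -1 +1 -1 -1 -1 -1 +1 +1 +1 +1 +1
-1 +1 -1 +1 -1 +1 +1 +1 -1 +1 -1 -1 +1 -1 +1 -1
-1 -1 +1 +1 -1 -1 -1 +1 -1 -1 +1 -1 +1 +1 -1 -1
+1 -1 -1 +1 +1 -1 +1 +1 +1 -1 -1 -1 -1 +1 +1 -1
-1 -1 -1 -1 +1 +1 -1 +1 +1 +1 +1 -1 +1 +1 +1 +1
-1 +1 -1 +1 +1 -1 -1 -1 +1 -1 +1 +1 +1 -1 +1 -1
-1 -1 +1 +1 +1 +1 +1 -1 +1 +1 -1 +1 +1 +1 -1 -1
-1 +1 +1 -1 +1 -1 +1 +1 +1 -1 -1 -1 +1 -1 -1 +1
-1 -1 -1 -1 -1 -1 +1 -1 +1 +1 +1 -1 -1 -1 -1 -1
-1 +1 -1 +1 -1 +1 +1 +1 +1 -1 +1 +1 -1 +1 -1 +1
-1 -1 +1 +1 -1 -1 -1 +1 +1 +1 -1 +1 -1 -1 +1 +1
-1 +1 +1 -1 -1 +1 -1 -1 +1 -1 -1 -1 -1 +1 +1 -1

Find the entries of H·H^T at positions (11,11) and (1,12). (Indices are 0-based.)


Row 1 of H: [1, -1, 1, -1, -1, 1, 1, 1, 1, -1, 1, 1, 1, -1, 1, -1].
Row 11 of H: [-1, 1, 1, -1, 1, -1, 1, 1, 1, -1, -1, -1, 1, -1, -1, 1].
Row 12 of H: [-1, -1, -1, -1, -1, -1, 1, -1, 1, 1, 1, -1, -1, -1, -1, -1].
(H·H^T)[11][11] = Σ_j H[11][j]·H[11][j] = (-1)² + (1)² + (1)² + (-1)² + (1)² + (-1)² + (1)² + (1)² + (1)² + (-1)² + (-1)² + (-1)² + (1)² + (-1)² + (-1)² + (1)² = 1 + 1 + 1 + 1 + 1 + 1 + 1 + 1 + 1 + 1 + 1 + 1 + 1 + 1 + 1 + 1 = 16.
(H·H^T)[1][12] = Σ_j H[1][j]·H[12][j] = (1)·(-1) + (-1)·(-1) + (1)·(-1) + (-1)·(-1) + (-1)·(-1) + (1)·(-1) + (1)·(1) + (1)·(-1) + (1)·(1) + (-1)·(1) + (1)·(1) + (1)·(-1) + (1)·(-1) + (-1)·(-1) + (1)·(-1) + (-1)·(-1) = -1 + 1 + -1 + 1 + 1 + -1 + 1 + -1 + 1 + -1 + 1 + -1 + -1 + 1 + -1 + 1 = 0.
So rows 1 and 12 are orthogonal; the diagonal entry equals n = 16.

(11,11) entry = 16; (1,12) entry = 0.


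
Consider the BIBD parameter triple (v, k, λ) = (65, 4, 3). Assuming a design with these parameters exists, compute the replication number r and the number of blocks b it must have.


Any 2-(v, k, λ) BIBD satisfies two necessary conditions:
  (i)  Each point sits in r blocks, and counting incidences through any fixed point gives r(k − 1) = λ(v − 1), so r = λ(v − 1)/(k − 1).
  (ii) Total incidences bk = vr, so b = vr/k.
Step 1: r = λ(v − 1)/(k − 1) = 3·(65 − 1)/(4 − 1) = 3·64/3 = 192/3 = 64.
Step 2: b = vr/k = 65·64/4 = 4160/4 = 1040.
Check integrality: r = 64 ∈ Z ✓, b = 1040 ∈ Z ✓.
(These identities are necessary conditions: they determine r and b for any design with these parameters, but do not by themselves prove that one exists.)

r = 64, b = 1040.


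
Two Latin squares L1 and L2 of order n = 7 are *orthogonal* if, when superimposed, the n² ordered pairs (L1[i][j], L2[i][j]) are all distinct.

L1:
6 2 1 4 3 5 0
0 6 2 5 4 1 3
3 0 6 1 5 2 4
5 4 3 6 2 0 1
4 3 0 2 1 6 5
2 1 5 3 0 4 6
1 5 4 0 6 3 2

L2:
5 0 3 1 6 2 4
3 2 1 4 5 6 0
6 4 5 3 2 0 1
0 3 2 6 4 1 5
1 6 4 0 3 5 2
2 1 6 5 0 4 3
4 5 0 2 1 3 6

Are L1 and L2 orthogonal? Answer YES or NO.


Form the n² = 49 superimposed pairs (L1[i][j], L2[i][j]), row by row (rows and columns indexed from 0):
row 0: (6,5) (2,0) (1,3) (4,1) (3,6) (5,2) (0,4)
row 1: (0,3) (6,2) (2,1) (5,4) (4,5) (1,6) (3,0)
row 2: (3,6) (0,4) (6,5) (1,3) (5,2) (2,0) (4,1)
row 3: (5,0) (4,3) (3,2) (6,6) (2,4) (0,1) (1,5)
row 4: (4,1) (3,6) (0,4) (2,0) (1,3) (6,5) (5,2)
row 5: (2,2) (1,1) (5,6) (3,5) (0,0) (4,4) (6,3)
row 6: (1,4) (5,5) (4,0) (0,2) (6,1) (3,3) (2,6)
Orthogonality requires all 49 pairs distinct.
But the pair (3,6) repeats: cell (0,4) has L1 = 3, L2 = 6, and cell (2,0) has L1 = 3, L2 = 6.
A repeated pair means some other pair never occurs (only 35 distinct pairs out of 49), so the squares are not orthogonal.
Conclusion: NO.

NO


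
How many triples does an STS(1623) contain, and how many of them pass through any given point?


An STS(v) is a 2-(v, 3, 1) BIBD: block size k = 3, λ = 1.
Replication: r(k − 1) = λ(v − 1) ⇒ r·2 = 1623 − 1 = 1622 ⇒ r = 811.
Block count: bk = vr ⇒ b·3 = 1623·811 = 1316253 ⇒ b = 438751.

r = 811, b = 438751.


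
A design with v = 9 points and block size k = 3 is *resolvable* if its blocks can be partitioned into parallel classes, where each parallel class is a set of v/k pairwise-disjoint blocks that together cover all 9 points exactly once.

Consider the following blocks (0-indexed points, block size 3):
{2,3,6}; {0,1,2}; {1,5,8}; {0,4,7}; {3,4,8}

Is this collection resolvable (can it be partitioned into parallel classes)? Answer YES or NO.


v = 9, block size k = 3, number of blocks = 5.
For resolvability, blocks must partition into parallel classes of size v/k = 3.
Total blocks must therefore be a multiple of 3: 5 = 3·1 + 2 ⇒ not divisible ✗.
Resolvable? NO.

NO


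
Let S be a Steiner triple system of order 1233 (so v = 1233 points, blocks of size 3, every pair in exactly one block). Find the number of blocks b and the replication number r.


An STS(v) is a 2-(v, 3, 1) BIBD: block size k = 3, λ = 1.
Replication: r(k − 1) = λ(v − 1) ⇒ r·2 = 1233 − 1 = 1232 ⇒ r = 616.
Block count: bk = vr ⇒ b·3 = 1233·616 = 759528 ⇒ b = 253176.

r = 616, b = 253176.


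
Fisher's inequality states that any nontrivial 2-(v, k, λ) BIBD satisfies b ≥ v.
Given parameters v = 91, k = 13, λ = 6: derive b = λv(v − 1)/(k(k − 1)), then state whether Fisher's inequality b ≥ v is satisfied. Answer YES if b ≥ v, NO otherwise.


r = λ(v − 1)/(k − 1) = 6·90/12 = 45.
b = vr/k = 91·45/13 = 315.
Fisher's inequality: b ≥ v ⇔ 315 ≥ 91? YES.

YES


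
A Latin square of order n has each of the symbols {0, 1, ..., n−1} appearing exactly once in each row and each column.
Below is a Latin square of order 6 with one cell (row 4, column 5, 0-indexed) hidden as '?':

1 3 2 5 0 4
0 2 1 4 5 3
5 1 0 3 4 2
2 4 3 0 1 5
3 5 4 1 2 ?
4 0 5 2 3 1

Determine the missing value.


Row 4 contains symbols [1, 2, 3, 4, 5] — missing [0].
Column 5 contains symbols [1, 2, 3, 4, 5] — missing [0].
The missing symbol must appear in both missing sets; intersection = [0].
Therefore the hidden value is 0.

Missing value = 0.


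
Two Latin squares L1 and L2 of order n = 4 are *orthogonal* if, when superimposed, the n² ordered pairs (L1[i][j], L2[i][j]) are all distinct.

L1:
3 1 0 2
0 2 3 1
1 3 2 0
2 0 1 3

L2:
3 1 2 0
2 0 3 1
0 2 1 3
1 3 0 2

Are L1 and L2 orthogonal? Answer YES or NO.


Form the n² = 16 superimposed pairs (L1[i][j], L2[i][j]), row by row (rows and columns indexed from 0):
row 0: (3,3) (1,1) (0,2) (2,0)
row 1: (0,2) (2,0) (3,3) (1,1)
row 2: (1,0) (3,2) (2,1) (0,3)
row 3: (2,1) (0,3) (1,0) (3,2)
Orthogonality requires all 16 pairs distinct.
But the pair (0,2) repeats: cell (0,2) has L1 = 0, L2 = 2, and cell (1,0) has L1 = 0, L2 = 2.
A repeated pair means some other pair never occurs (only 8 distinct pairs out of 16), so the squares are not orthogonal.
Conclusion: NO.

NO


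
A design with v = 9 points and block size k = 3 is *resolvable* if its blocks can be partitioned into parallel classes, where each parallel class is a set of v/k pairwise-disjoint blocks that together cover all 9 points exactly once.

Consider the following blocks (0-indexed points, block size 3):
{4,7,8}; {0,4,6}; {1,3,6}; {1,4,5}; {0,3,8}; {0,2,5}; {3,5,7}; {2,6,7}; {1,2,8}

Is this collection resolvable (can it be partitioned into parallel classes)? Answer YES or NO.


v = 9, block size k = 3, number of blocks = 9.
For resolvability, blocks must partition into parallel classes of size v/k = 3.
Total blocks must therefore be a multiple of 3: 9 = 3·3 + 0 ⇒ divisible ✓.
Greedy packing gives 3 candidate class(es). Each should be a full parallel class (size 3, covers all 9 points).
  Class 1 (3 blocks): {4,7,8}; {1,3,6}; {0,2,5}. Points covered: [0, 1, 2, 3, 4, 5, 6, 7, 8].
  Class 2 (3 blocks): {0,4,6}; {3,5,7}; {1,2,8}. Points covered: [0, 1, 2, 3, 4, 5, 6, 7, 8].
  Class 3 (3 blocks): {1,4,5}; {0,3,8}; {2,6,7}. Points covered: [0, 1, 2, 3, 4, 5, 6, 7, 8].
All classes full (size 3)? YES. All classes cover every point? YES.
Resolvable? YES.

YES


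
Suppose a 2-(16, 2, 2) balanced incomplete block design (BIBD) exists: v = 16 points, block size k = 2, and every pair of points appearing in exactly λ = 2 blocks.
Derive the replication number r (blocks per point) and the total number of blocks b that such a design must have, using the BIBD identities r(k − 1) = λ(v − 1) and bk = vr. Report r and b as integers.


Any 2-(v, k, λ) BIBD satisfies two necessary conditions:
  (i)  Each point sits in r blocks, and counting incidences through any fixed point gives r(k − 1) = λ(v − 1), so r = λ(v − 1)/(k − 1).
  (ii) Total incidences bk = vr, so b = vr/k.
Step 1: r = λ(v − 1)/(k − 1) = 2·(16 − 1)/(2 − 1) = 2·15/1 = 30/1 = 30.
Step 2: b = vr/k = 16·30/2 = 480/2 = 240.
Check integrality: r = 30 ∈ Z ✓, b = 240 ∈ Z ✓.
(These identities are necessary conditions: they determine r and b for any design with these parameters, but do not by themselves prove that one exists.)

r = 30, b = 240.


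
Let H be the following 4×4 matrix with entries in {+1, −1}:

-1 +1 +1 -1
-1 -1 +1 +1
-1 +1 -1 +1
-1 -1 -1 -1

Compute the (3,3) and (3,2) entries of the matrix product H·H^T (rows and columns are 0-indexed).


Row 2 of H: [-1, 1, -1, 1].
Row 3 of H: [-1, -1, -1, -1].
(H·H^T)[3][3] = Σ_j H[3][j]·H[3][j] = (-1)² + (-1)² + (-1)² + (-1)² = 1 + 1 + 1 + 1 = 4.
(H·H^T)[3][2] = Σ_j H[3][j]·H[2][j] = (-1)·(-1) + (-1)·(1) + (-1)·(-1) + (-1)·(1) = 1 + -1 + 1 + -1 = 0.
So rows 3 and 2 are orthogonal; the diagonal entry equals n = 4.

(3,3) entry = 4; (3,2) entry = 0.


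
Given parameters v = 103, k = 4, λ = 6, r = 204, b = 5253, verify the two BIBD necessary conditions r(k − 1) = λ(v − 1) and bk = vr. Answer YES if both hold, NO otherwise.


Condition (i): r(k − 1) = 204·3 = 612; λ(v − 1) = 6·102 = 612. Match? YES.
Condition (ii): bk = 5253·4 = 21012; vr = 103·204 = 21012. Match? YES.
Both conditions hold? YES.

YES


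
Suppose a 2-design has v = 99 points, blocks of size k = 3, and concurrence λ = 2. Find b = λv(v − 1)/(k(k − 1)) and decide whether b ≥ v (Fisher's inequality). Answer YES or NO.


r = λ(v − 1)/(k − 1) = 2·98/2 = 98.
b = vr/k = 99·98/3 = 3234.
Fisher's inequality: b ≥ v ⇔ 3234 ≥ 99? YES.

YES


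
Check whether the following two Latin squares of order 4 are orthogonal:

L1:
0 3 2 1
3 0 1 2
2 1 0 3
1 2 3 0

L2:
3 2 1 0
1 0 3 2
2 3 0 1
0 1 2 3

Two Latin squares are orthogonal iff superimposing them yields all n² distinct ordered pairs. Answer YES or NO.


Form the n² = 16 superimposed pairs (L1[i][j], L2[i][j]), row by row (rows and columns indexed from 0):
row 0: (0,3) (3,2) (2,1) (1,0)
row 1: (3,1) (0,0) (1,3) (2,2)
row 2: (2,2) (1,3) (0,0) (3,1)
row 3: (1,0) (2,1) (3,2) (0,3)
Orthogonality requires all 16 pairs distinct.
But the pair (2,2) repeats: cell (1,3) has L1 = 2, L2 = 2, and cell (2,0) has L1 = 2, L2 = 2.
A repeated pair means some other pair never occurs (only 8 distinct pairs out of 16), so the squares are not orthogonal.
Conclusion: NO.

NO


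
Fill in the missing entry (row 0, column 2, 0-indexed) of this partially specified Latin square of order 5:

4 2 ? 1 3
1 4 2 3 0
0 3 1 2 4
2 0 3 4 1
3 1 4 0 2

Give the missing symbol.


Row 0 contains symbols [1, 2, 3, 4] — missing [0].
Column 2 contains symbols [1, 2, 3, 4] — missing [0].
The missing symbol must appear in both missing sets; intersection = [0].
Therefore the hidden value is 0.

Missing value = 0.


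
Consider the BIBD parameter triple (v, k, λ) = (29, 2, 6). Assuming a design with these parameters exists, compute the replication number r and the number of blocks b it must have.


Any 2-(v, k, λ) BIBD satisfies two necessary conditions:
  (i)  Each point sits in r blocks, and counting incidences through any fixed point gives r(k − 1) = λ(v − 1), so r = λ(v − 1)/(k − 1).
  (ii) Total incidences bk = vr, so b = vr/k.
Step 1: r = λ(v − 1)/(k − 1) = 6·(29 − 1)/(2 − 1) = 6·28/1 = 168/1 = 168.
Step 2: b = vr/k = 29·168/2 = 4872/2 = 2436.
Check integrality: r = 168 ∈ Z ✓, b = 2436 ∈ Z ✓.
(These identities are necessary conditions: they determine r and b for any design with these parameters, but do not by themselves prove that one exists.)

r = 168, b = 2436.


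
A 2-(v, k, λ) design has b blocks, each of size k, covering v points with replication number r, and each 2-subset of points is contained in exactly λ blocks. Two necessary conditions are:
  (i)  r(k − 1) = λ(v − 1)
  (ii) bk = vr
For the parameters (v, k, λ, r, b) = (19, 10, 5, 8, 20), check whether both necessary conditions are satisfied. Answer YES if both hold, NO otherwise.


Condition (i): r(k − 1) = 8·9 = 72; λ(v − 1) = 5·18 = 90. Match? NO.
Condition (ii): bk = 20·10 = 200; vr = 19·8 = 152. Match? NO.
Both conditions hold? NO.

NO


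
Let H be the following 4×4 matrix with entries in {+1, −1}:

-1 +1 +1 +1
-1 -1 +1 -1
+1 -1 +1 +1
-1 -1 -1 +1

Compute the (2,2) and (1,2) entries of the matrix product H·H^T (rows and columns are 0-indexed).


Row 1 of H: [-1, -1, 1, -1].
Row 2 of H: [1, -1, 1, 1].
(H·H^T)[2][2] = Σ_j H[2][j]·H[2][j] = (1)² + (-1)² + (1)² + (1)² = 1 + 1 + 1 + 1 = 4.
(H·H^T)[1][2] = Σ_j H[1][j]·H[2][j] = (-1)·(1) + (-1)·(-1) + (1)·(1) + (-1)·(1) = -1 + 1 + 1 + -1 = 0.
So rows 1 and 2 are orthogonal; the diagonal entry equals n = 4.

(2,2) entry = 4; (1,2) entry = 0.


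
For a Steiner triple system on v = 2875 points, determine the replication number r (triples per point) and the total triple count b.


An STS(v) is a 2-(v, 3, 1) BIBD: block size k = 3, λ = 1.
Replication: r(k − 1) = λ(v − 1) ⇒ r·2 = 2875 − 1 = 2874 ⇒ r = 1437.
Block count: bk = vr ⇒ b·3 = 2875·1437 = 4131375 ⇒ b = 1377125.
(Check via b = v(v − 1)/6 = 2875·2874/6 = 8262750/6 = 1377125.)

r = 1437, b = 1377125.


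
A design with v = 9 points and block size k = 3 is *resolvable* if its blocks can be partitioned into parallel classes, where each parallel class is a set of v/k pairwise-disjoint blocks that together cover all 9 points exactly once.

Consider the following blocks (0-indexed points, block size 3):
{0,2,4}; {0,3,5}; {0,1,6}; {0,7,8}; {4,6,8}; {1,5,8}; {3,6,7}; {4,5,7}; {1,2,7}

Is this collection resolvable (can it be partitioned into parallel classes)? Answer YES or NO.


v = 9, block size k = 3, number of blocks = 9.
For resolvability, blocks must partition into parallel classes of size v/k = 3.
Total blocks must therefore be a multiple of 3: 9 = 3·3 + 0 ⇒ divisible ✓.
Consider block {0,1,6}. The only other block(s) in the collection disjoint from it are {4,5,7} — just 1 block(s). Any parallel class containing {0,1,6} would need 2 other blocks each disjoint from it, so no parallel class of size 3 can contain {0,1,6}.
Since every block must belong to some parallel class in a resolution, the collection cannot be partitioned into parallel classes.
Resolvable? NO.

NO


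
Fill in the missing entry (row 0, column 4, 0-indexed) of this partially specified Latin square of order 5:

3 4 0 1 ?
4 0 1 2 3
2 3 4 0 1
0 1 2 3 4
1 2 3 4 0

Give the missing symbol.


Row 0 contains symbols [0, 1, 3, 4] — missing [2].
Column 4 contains symbols [0, 1, 3, 4] — missing [2].
The missing symbol must appear in both missing sets; intersection = [2].
Therefore the hidden value is 2.

Missing value = 2.


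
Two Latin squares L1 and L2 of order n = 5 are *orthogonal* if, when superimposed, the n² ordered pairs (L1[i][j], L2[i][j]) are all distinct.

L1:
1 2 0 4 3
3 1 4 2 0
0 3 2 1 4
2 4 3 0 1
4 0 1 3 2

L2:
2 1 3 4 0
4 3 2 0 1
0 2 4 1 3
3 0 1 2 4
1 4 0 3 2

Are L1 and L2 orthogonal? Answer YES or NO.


Form the n² = 25 superimposed pairs (L1[i][j], L2[i][j]), row by row (rows and columns indexed from 0):
row 0: (1,2) (2,1) (0,3) (4,4) (3,0)
row 1: (3,4) (1,3) (4,2) (2,0) (0,1)
row 2: (0,0) (3,2) (2,4) (1,1) (4,3)
row 3: (2,3) (4,0) (3,1) (0,2) (1,4)
row 4: (4,1) (0,4) (1,0) (3,3) (2,2)
Orthogonality requires all 25 pairs distinct.
Check by first coordinate: for each symbol s of L1, list the L2 entries in the n cells where L1 = s; they must all differ.
  L1 = 0: L2 entries (in reading order) 3, 1, 0, 2, 4 — all 5 distinct ✓
  L1 = 1: L2 entries (in reading order) 2, 3, 1, 4, 0 — all 5 distinct ✓
  L1 = 2: L2 entries (in reading order) 1, 0, 4, 3, 2 — all 5 distinct ✓
  L1 = 3: L2 entries (in reading order) 0, 4, 2, 1, 3 — all 5 distinct ✓
  L1 = 4: L2 entries (in reading order) 4, 2, 3, 0, 1 — all 5 distinct ✓
Every symbol of L1 meets every symbol of L2 exactly once, so all 25 pairs are distinct (25 of 25).
Conclusion: YES.

YES


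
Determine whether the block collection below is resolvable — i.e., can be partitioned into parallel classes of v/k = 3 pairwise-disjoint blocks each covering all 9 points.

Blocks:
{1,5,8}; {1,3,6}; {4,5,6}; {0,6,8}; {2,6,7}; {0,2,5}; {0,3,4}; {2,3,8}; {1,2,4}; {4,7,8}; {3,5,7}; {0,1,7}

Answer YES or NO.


v = 9, block size k = 3, number of blocks = 12.
For resolvability, blocks must partition into parallel classes of size v/k = 3.
Total blocks must therefore be a multiple of 3: 12 = 3·4 + 0 ⇒ divisible ✓.
Greedy packing gives 4 candidate class(es). Each should be a full parallel class (size 3, covers all 9 points).
  Class 1 (3 blocks): {1,5,8}; {2,6,7}; {0,3,4}. Points covered: [0, 1, 2, 3, 4, 5, 6, 7, 8].
  Class 2 (3 blocks): {1,3,6}; {0,2,5}; {4,7,8}. Points covered: [0, 1, 2, 3, 4, 5, 6, 7, 8].
  Class 3 (3 blocks): {4,5,6}; {2,3,8}; {0,1,7}. Points covered: [0, 1, 2, 3, 4, 5, 6, 7, 8].
  Class 4 (3 blocks): {0,6,8}; {1,2,4}; {3,5,7}. Points covered: [0, 1, 2, 3, 4, 5, 6, 7, 8].
All classes full (size 3)? YES. All classes cover every point? YES.
Resolvable? YES.

YES


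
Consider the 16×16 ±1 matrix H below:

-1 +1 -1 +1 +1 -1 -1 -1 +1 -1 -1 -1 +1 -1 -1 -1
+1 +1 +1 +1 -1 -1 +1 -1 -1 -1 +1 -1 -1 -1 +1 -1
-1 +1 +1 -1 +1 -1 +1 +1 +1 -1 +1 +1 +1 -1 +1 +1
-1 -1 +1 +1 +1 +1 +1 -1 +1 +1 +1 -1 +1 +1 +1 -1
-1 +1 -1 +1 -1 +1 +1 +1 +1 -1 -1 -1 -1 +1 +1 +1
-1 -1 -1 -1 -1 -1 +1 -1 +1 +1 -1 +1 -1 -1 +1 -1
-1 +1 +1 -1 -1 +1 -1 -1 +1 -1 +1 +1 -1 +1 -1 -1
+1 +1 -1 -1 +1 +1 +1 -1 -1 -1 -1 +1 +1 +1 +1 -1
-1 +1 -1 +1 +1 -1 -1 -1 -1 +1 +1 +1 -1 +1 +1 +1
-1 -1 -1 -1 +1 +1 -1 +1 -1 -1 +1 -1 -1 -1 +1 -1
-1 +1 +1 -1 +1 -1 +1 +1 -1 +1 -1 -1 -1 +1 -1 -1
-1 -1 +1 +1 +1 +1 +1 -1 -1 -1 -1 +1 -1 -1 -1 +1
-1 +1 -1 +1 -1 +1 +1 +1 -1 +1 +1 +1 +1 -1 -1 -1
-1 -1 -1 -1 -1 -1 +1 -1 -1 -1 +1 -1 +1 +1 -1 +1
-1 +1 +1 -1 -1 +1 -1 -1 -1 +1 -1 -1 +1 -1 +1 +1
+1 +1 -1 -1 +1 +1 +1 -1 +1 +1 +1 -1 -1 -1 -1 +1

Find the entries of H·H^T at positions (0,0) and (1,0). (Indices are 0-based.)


Row 0 of H: [-1, 1, -1, 1, 1, -1, -1, -1, 1, -1, -1, -1, 1, -1, -1, -1].
Row 1 of H: [1, 1, 1, 1, -1, -1, 1, -1, -1, -1, 1, -1, -1, -1, 1, -1].
(H·H^T)[0][0] = Σ_j H[0][j]·H[0][j] = (-1)² + (1)² + (-1)² + (1)² + (1)² + (-1)² + (-1)² + (-1)² + (1)² + (-1)² + (-1)² + (-1)² + (1)² + (-1)² + (-1)² + (-1)² = 1 + 1 + 1 + 1 + 1 + 1 + 1 + 1 + 1 + 1 + 1 + 1 + 1 + 1 + 1 + 1 = 16.
(H·H^T)[1][0] = Σ_j H[1][j]·H[0][j] = (1)·(-1) + (1)·(1) + (1)·(-1) + (1)·(1) + (-1)·(1) + (-1)·(-1) + (1)·(-1) + (-1)·(-1) + (-1)·(1) + (-1)·(-1) + (1)·(-1) + (-1)·(-1) + (-1)·(1) + (-1)·(-1) + (1)·(-1) + (-1)·(-1) = -1 + 1 + -1 + 1 + -1 + 1 + -1 + 1 + -1 + 1 + -1 + 1 + -1 + 1 + -1 + 1 = 0.
So rows 1 and 0 are orthogonal; the diagonal entry equals n = 16.

(0,0) entry = 16; (1,0) entry = 0.


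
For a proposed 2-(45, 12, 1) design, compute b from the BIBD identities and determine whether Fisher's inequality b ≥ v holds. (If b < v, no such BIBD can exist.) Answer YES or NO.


b = λv(v − 1)/(k(k − 1)) = 1·45·44/(12·11) = 1980/132 = 15.
Compare with v = 45: b < v, so Fisher's inequality fails.

NO


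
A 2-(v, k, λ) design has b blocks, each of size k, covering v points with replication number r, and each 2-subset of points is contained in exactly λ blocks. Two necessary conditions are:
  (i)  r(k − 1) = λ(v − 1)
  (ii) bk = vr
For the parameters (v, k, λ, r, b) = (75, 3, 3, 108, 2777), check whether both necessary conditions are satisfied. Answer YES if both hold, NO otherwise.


Condition (i): r(k − 1) = 108·2 = 216; λ(v − 1) = 3·74 = 222. Match? NO.
Condition (ii): bk = 2777·3 = 8331; vr = 75·108 = 8100. Match? NO.
Both conditions hold? NO.

NO


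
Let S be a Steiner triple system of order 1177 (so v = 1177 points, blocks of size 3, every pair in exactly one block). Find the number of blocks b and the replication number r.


An STS(v) is a 2-(v, 3, 1) BIBD: block size k = 3, λ = 1.
Replication: r(k − 1) = λ(v − 1) ⇒ r·2 = 1177 − 1 = 1176 ⇒ r = 588.
Block count: bk = vr ⇒ b·3 = 1177·588 = 692076 ⇒ b = 230692.

r = 588, b = 230692.


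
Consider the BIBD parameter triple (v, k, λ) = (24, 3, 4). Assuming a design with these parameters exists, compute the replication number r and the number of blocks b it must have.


Any 2-(v, k, λ) BIBD satisfies two necessary conditions:
  (i)  Each point sits in r blocks, and counting incidences through any fixed point gives r(k − 1) = λ(v − 1), so r = λ(v − 1)/(k − 1).
  (ii) Total incidences bk = vr, so b = vr/k.
Step 1: r = λ(v − 1)/(k − 1) = 4·(24 − 1)/(3 − 1) = 4·23/2 = 92/2 = 46.
Step 2: b = vr/k = 24·46/3 = 1104/3 = 368.
Check integrality: r = 46 ∈ Z ✓, b = 368 ∈ Z ✓.
(These identities are necessary conditions: they determine r and b for any design with these parameters, but do not by themselves prove that one exists.)

r = 46, b = 368.


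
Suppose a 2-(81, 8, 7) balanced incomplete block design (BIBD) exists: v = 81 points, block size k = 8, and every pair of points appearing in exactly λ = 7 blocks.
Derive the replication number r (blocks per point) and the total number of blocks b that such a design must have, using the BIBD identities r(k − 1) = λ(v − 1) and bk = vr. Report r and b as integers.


Any 2-(v, k, λ) BIBD satisfies two necessary conditions:
  (i)  Each point sits in r blocks, and counting incidences through any fixed point gives r(k − 1) = λ(v − 1), so r = λ(v − 1)/(k − 1).
  (ii) Total incidences bk = vr, so b = vr/k.
Step 1: r = λ(v − 1)/(k − 1) = 7·(81 − 1)/(8 − 1) = 7·80/7 = 560/7 = 80.
Step 2: b = vr/k = 81·80/8 = 6480/8 = 810.
Check integrality: r = 80 ∈ Z ✓, b = 810 ∈ Z ✓.
(These identities are necessary conditions: they determine r and b for any design with these parameters, but do not by themselves prove that one exists.)

r = 80, b = 810.


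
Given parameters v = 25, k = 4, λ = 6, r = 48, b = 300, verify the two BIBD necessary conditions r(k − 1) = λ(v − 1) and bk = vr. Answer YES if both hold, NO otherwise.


Condition (i): r(k − 1) = 48·3 = 144; λ(v − 1) = 6·24 = 144. Match? YES.
Condition (ii): bk = 300·4 = 1200; vr = 25·48 = 1200. Match? YES.
Both conditions hold? YES.

YES


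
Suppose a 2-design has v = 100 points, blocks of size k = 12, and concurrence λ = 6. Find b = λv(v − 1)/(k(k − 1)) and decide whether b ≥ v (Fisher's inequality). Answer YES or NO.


r = λ(v − 1)/(k − 1) = 6·99/11 = 54.
b = vr/k = 100·54/12 = 450.
Fisher's inequality: b ≥ v ⇔ 450 ≥ 100? YES.

YES


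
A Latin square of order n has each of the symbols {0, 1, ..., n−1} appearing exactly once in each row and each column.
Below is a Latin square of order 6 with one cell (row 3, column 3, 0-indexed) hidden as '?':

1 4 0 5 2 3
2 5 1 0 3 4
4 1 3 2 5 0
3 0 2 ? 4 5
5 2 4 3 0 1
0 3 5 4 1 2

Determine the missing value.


Row 3 contains symbols [0, 2, 3, 4, 5] — missing [1].
Column 3 contains symbols [0, 2, 3, 4, 5] — missing [1].
The missing symbol must appear in both missing sets; intersection = [1].
Therefore the hidden value is 1.

Missing value = 1.


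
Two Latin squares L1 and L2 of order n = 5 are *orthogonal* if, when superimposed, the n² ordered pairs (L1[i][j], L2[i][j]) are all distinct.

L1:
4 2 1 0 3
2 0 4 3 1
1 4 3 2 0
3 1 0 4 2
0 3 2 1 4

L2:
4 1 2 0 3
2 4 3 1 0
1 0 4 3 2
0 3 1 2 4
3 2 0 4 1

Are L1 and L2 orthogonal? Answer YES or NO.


Form the n² = 25 superimposed pairs (L1[i][j], L2[i][j]), row by row (rows and columns indexed from 0):
row 0: (4,4) (2,1) (1,2) (0,0) (3,3)
row 1: (2,2) (0,4) (4,3) (3,1) (1,0)
row 2: (1,1) (4,0) (3,4) (2,3) (0,2)
row 3: (3,0) (1,3) (0,1) (4,2) (2,4)
row 4: (0,3) (3,2) (2,0) (1,4) (4,1)
Orthogonality requires all 25 pairs distinct.
Check by first coordinate: for each symbol s of L1, list the L2 entries in the n cells where L1 = s; they must all differ.
  L1 = 0: L2 entries (in reading order) 0, 4, 2, 1, 3 — all 5 distinct ✓
  L1 = 1: L2 entries (in reading order) 2, 0, 1, 3, 4 — all 5 distinct ✓
  L1 = 2: L2 entries (in reading order) 1, 2, 3, 4, 0 — all 5 distinct ✓
  L1 = 3: L2 entries (in reading order) 3, 1, 4, 0, 2 — all 5 distinct ✓
  L1 = 4: L2 entries (in reading order) 4, 3, 0, 2, 1 — all 5 distinct ✓
Every symbol of L1 meets every symbol of L2 exactly once, so all 25 pairs are distinct (25 of 25).
Conclusion: YES.

YES


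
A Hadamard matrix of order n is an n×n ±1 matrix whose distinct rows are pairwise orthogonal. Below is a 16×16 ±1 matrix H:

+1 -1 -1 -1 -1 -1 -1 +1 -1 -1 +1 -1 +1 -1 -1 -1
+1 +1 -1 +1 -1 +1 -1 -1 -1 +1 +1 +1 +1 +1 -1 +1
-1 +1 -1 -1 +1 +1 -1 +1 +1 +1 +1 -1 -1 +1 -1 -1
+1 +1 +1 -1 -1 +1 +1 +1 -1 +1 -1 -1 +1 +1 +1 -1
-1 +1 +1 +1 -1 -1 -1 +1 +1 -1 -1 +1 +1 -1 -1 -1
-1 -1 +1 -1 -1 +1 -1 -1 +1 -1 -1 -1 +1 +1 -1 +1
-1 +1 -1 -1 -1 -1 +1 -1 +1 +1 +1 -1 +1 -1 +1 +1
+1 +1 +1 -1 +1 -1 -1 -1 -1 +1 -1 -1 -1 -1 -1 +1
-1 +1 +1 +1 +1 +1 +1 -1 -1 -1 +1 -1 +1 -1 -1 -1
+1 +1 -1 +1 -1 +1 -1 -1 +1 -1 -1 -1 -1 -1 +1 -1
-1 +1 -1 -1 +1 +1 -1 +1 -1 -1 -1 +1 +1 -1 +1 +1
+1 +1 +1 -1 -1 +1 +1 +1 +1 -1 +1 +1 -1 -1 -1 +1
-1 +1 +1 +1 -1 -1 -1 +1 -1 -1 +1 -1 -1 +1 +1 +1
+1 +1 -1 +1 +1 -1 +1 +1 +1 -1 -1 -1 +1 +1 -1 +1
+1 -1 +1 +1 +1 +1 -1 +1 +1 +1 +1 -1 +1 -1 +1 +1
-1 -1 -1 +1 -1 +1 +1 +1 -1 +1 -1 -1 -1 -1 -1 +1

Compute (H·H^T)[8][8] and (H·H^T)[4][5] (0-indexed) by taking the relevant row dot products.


Row 4 of H: [-1, 1, 1, 1, -1, -1, -1, 1, 1, -1, -1, 1, 1, -1, -1, -1].
Row 5 of H: [-1, -1, 1, -1, -1, 1, -1, -1, 1, -1, -1, -1, 1, 1, -1, 1].
Row 8 of H: [-1, 1, 1, 1, 1, 1, 1, -1, -1, -1, 1, -1, 1, -1, -1, -1].
(H·H^T)[8][8] = Σ_j H[8][j]·H[8][j] = (-1)² + (1)² + (1)² + (1)² + (1)² + (1)² + (1)² + (-1)² + (-1)² + (-1)² + (1)² + (-1)² + (1)² + (-1)² + (-1)² + (-1)² = 1 + 1 + 1 + 1 + 1 + 1 + 1 + 1 + 1 + 1 + 1 + 1 + 1 + 1 + 1 + 1 = 16.
(H·H^T)[4][5] = Σ_j H[4][j]·H[5][j] = (-1)·(-1) + (1)·(-1) + (1)·(1) + (1)·(-1) + (-1)·(-1) + (-1)·(1) + (-1)·(-1) + (1)·(-1) + (1)·(1) + (-1)·(-1) + (-1)·(-1) + (1)·(-1) + (1)·(1) + (-1)·(1) + (-1)·(-1) + (-1)·(1) = 1 + -1 + 1 + -1 + 1 + -1 + 1 + -1 + 1 + 1 + 1 + -1 + 1 + -1 + 1 + -1 = 2.
Rows 4 and 5 are not orthogonal (dot product = 2 ≠ 0), so H is not a Hadamard matrix.

(8,8) entry = 16; (4,5) entry = 2.


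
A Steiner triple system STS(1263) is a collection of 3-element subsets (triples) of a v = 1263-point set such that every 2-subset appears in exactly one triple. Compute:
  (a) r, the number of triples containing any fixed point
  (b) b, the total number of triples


An STS(v) is a 2-(v, 3, 1) BIBD: block size k = 3, λ = 1.
Replication: r(k − 1) = λ(v − 1) ⇒ r·2 = 1263 − 1 = 1262 ⇒ r = 631.
Block count: bk = vr ⇒ b·3 = 1263·631 = 796953 ⇒ b = 265651.

r = 631, b = 265651.


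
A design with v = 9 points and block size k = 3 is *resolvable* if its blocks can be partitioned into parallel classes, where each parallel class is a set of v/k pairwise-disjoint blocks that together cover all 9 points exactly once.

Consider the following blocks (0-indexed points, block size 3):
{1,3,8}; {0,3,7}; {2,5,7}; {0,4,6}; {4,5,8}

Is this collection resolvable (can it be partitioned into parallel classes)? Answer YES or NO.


v = 9, block size k = 3, number of blocks = 5.
For resolvability, blocks must partition into parallel classes of size v/k = 3.
Total blocks must therefore be a multiple of 3: 5 = 3·1 + 2 ⇒ not divisible ✗.
Resolvable? NO.

NO


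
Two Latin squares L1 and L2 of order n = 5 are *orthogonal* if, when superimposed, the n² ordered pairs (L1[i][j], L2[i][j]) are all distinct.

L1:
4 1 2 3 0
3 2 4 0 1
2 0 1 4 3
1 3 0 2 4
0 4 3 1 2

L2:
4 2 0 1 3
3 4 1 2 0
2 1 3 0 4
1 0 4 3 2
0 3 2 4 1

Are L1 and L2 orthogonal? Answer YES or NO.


Form the n² = 25 superimposed pairs (L1[i][j], L2[i][j]), row by row (rows and columns indexed from 0):
row 0: (4,4) (1,2) (2,0) (3,1) (0,3)
row 1: (3,3) (2,4) (4,1) (0,2) (1,0)
row 2: (2,2) (0,1) (1,3) (4,0) (3,4)
row 3: (1,1) (3,0) (0,4) (2,3) (4,2)
row 4: (0,0) (4,3) (3,2) (1,4) (2,1)
Orthogonality requires all 25 pairs distinct.
Check by first coordinate: for each symbol s of L1, list the L2 entries in the n cells where L1 = s; they must all differ.
  L1 = 0: L2 entries (in reading order) 3, 2, 1, 4, 0 — all 5 distinct ✓
  L1 = 1: L2 entries (in reading order) 2, 0, 3, 1, 4 — all 5 distinct ✓
  L1 = 2: L2 entries (in reading order) 0, 4, 2, 3, 1 — all 5 distinct ✓
  L1 = 3: L2 entries (in reading order) 1, 3, 4, 0, 2 — all 5 distinct ✓
  L1 = 4: L2 entries (in reading order) 4, 1, 0, 2, 3 — all 5 distinct ✓
Every symbol of L1 meets every symbol of L2 exactly once, so all 25 pairs are distinct (25 of 25).
Conclusion: YES.

YES


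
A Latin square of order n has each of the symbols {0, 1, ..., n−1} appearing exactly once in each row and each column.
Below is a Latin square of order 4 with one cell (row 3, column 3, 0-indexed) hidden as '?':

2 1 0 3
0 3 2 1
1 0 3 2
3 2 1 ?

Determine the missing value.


Row 3 contains symbols [1, 2, 3] — missing [0].
Column 3 contains symbols [1, 2, 3] — missing [0].
The missing symbol must appear in both missing sets; intersection = [0].
Therefore the hidden value is 0.

Missing value = 0.


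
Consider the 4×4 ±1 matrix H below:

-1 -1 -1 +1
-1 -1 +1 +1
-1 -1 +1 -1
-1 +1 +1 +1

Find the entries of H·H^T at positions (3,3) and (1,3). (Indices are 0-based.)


Row 1 of H: [-1, -1, 1, 1].
Row 3 of H: [-1, 1, 1, 1].
(H·H^T)[3][3] = Σ_j H[3][j]·H[3][j] = (-1)² + (1)² + (1)² + (1)² = 1 + 1 + 1 + 1 = 4.
(H·H^T)[1][3] = Σ_j H[1][j]·H[3][j] = (-1)·(-1) + (-1)·(1) + (1)·(1) + (1)·(1) = 1 + -1 + 1 + 1 = 2.
Rows 1 and 3 are not orthogonal (dot product = 2 ≠ 0), so H is not a Hadamard matrix.

(3,3) entry = 4; (1,3) entry = 2.


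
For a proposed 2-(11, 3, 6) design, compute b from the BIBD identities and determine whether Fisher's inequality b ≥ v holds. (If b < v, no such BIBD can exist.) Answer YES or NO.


r = λ(v − 1)/(k − 1) = 6·10/2 = 30.
b = vr/k = 11·30/3 = 110.
Fisher's inequality: b ≥ v ⇔ 110 ≥ 11? YES.

YES


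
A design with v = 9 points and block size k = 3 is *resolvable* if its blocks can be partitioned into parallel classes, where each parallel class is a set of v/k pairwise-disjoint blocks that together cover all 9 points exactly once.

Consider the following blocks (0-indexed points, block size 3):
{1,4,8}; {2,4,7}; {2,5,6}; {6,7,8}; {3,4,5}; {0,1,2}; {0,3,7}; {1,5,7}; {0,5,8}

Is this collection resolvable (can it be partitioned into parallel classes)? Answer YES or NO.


v = 9, block size k = 3, number of blocks = 9.
For resolvability, blocks must partition into parallel classes of size v/k = 3.
Total blocks must therefore be a multiple of 3: 9 = 3·3 + 0 ⇒ divisible ✓.
Consider block {2,4,7}. The only other block(s) in the collection disjoint from it are {0,5,8} — just 1 block(s). Any parallel class containing {2,4,7} would need 2 other blocks each disjoint from it, so no parallel class of size 3 can contain {2,4,7}.
Since every block must belong to some parallel class in a resolution, the collection cannot be partitioned into parallel classes.
Resolvable? NO.

NO


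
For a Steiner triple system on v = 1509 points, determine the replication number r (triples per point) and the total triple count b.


An STS(v) is a 2-(v, 3, 1) BIBD: block size k = 3, λ = 1.
Replication: r(k − 1) = λ(v − 1) ⇒ r·2 = 1509 − 1 = 1508 ⇒ r = 754.
Block count: b = v(v − 1)/6 = 1509·1508/6 = 2275572/6 = 379262.
(Check via bk = vr: 379262·3 = 1137786 = 1509·754 = 1137786 ✓.)

r = 754, b = 379262.


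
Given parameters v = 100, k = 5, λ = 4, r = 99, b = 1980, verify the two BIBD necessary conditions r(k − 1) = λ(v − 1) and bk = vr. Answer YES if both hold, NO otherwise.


Condition (i): r(k − 1) = 99·4 = 396; λ(v − 1) = 4·99 = 396. Match? YES.
Condition (ii): bk = 1980·5 = 9900; vr = 100·99 = 9900. Match? YES.
Both conditions hold? YES.

YES


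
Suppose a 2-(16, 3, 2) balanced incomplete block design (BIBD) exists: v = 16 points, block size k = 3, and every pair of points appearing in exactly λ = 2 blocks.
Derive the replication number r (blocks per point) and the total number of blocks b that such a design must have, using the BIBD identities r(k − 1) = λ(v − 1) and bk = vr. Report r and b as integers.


Any 2-(v, k, λ) BIBD satisfies two necessary conditions:
  (i)  Each point sits in r blocks, and counting incidences through any fixed point gives r(k − 1) = λ(v − 1), so r = λ(v − 1)/(k − 1).
  (ii) Total incidences bk = vr, so b = vr/k.
Step 1: r = λ(v − 1)/(k − 1) = 2·(16 − 1)/(3 − 1) = 2·15/2 = 30/2 = 15.
Step 2: b = vr/k = 16·15/3 = 240/3 = 80.
Check integrality: r = 15 ∈ Z ✓, b = 80 ∈ Z ✓.
(These identities are necessary conditions: they determine r and b for any design with these parameters, but do not by themselves prove that one exists.)

r = 15, b = 80.
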